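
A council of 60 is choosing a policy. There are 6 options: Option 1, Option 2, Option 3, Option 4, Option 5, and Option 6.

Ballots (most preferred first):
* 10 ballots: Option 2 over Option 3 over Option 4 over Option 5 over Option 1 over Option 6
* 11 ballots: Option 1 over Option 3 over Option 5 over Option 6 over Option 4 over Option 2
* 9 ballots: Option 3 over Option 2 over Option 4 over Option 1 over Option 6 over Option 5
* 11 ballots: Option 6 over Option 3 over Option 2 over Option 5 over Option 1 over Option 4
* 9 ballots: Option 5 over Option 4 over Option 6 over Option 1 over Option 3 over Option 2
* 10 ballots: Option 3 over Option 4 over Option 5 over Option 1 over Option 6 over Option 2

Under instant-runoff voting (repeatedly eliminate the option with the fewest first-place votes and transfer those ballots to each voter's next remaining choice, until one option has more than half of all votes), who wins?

Round 1: Option 1 11, Option 2 10, Option 3 19, Option 4 0, Option 5 9, Option 6 11. Option 4 eliminated.
Round 2: Option 1 11, Option 2 10, Option 3 19, Option 5 9, Option 6 11. Option 5 eliminated.
Round 3: Option 1 11, Option 2 10, Option 3 19, Option 6 20. Option 2 eliminated.
Round 4: Option 1 11, Option 3 29, Option 6 20. Option 1 eliminated.
Round 5: Option 3 40, Option 6 20. Option 3 has a majority (≥31).

Option 3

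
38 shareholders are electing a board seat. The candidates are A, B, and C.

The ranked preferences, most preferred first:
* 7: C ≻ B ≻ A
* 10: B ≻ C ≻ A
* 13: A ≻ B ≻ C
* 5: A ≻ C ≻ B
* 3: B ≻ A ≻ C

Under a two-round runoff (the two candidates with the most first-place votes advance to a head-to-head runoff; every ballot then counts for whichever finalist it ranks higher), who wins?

B

Round 1 first-place votes: A 18, B 13, C 7. A and B advance.
Runoff: A is ranked above B on 18 ballots, B above A on 20.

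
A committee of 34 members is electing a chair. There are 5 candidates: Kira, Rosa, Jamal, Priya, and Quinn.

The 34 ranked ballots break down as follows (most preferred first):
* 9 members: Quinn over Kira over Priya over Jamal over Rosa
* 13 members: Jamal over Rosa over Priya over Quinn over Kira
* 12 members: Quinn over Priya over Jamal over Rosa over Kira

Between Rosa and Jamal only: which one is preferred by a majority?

Rosa is ranked above Jamal on 0 ballots; Jamal above Rosa on 34.

Jamal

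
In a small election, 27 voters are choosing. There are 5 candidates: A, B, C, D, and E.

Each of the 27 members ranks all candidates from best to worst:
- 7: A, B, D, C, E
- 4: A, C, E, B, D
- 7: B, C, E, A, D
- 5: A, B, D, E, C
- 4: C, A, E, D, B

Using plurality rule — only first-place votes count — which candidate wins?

First-place votes: A 16, B 7, C 4, D 0, E 0.

A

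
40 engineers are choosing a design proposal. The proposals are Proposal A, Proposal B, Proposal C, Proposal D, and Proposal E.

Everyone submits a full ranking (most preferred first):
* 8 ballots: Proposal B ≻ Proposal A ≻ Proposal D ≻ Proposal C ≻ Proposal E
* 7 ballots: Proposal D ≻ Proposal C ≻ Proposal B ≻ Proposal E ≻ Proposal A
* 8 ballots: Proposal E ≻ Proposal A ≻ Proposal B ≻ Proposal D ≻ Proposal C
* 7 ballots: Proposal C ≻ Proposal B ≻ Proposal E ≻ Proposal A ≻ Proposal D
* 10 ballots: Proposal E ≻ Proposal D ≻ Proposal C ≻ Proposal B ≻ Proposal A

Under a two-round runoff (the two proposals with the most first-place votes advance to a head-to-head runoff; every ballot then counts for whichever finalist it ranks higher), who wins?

Proposal B

Round 1 first-place votes: Proposal A 0, Proposal B 8, Proposal C 7, Proposal D 7, Proposal E 18. Proposal E and Proposal B advance.
Runoff: Proposal E is ranked above Proposal B on 18 ballots, Proposal B above Proposal E on 22.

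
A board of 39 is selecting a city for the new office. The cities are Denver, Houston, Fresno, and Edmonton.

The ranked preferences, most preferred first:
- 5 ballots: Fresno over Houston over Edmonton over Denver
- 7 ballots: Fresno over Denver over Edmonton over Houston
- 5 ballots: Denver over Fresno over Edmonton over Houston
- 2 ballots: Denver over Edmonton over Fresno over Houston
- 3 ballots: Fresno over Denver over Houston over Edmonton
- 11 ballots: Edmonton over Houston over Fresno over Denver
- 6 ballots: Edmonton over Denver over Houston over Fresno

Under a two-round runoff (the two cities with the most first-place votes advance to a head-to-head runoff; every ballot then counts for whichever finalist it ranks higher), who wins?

Fresno

Round 1 first-place votes: Denver 7, Houston 0, Fresno 15, Edmonton 17. Edmonton and Fresno advance.
Runoff: Edmonton is ranked above Fresno on 19 ballots, Fresno above Edmonton on 20.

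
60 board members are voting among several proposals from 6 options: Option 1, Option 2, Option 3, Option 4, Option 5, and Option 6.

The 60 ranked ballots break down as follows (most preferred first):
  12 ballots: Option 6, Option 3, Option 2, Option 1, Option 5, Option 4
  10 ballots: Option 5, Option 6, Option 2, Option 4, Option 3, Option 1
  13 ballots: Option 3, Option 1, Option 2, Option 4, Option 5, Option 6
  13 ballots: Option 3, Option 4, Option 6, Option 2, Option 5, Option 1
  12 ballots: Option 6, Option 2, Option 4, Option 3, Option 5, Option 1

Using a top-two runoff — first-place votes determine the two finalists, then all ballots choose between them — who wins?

Round 1 first-place votes: Option 1 0, Option 2 0, Option 3 26, Option 4 0, Option 5 10, Option 6 24. Option 3 and Option 6 advance.
Runoff: Option 3 is ranked above Option 6 on 26 ballots, Option 6 above Option 3 on 34.

Option 6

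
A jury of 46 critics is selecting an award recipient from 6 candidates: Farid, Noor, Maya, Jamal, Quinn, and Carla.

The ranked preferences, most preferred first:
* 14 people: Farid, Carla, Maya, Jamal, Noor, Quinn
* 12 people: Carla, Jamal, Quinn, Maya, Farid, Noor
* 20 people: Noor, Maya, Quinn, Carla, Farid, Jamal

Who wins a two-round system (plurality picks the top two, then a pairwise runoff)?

Round 1 first-place votes: Farid 14, Noor 20, Maya 0, Jamal 0, Quinn 0, Carla 12. Noor and Farid advance.
Runoff: Noor is ranked above Farid on 20 ballots, Farid above Noor on 26.

Farid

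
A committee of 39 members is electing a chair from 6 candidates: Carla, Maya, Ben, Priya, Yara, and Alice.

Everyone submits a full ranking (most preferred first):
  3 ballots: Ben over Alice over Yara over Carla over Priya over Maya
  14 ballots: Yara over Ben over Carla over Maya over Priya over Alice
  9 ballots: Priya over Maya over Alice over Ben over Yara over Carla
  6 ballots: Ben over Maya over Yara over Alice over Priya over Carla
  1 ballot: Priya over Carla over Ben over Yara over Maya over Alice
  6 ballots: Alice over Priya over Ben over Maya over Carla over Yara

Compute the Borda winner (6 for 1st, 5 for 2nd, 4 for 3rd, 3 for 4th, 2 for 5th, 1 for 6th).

Carla: 3×3 + 14×4 + 9×1 + 6×1 + 1×5 + 6×2 = 97
Maya: 3×1 + 14×3 + 9×5 + 6×5 + 1×2 + 6×3 = 140
Ben: 3×6 + 14×5 + 9×3 + 6×6 + 1×4 + 6×4 = 179
Priya: 3×2 + 14×2 + 9×6 + 6×2 + 1×6 + 6×5 = 136
Yara: 3×4 + 14×6 + 9×2 + 6×4 + 1×3 + 6×1 = 147
Alice: 3×5 + 14×1 + 9×4 + 6×3 + 1×1 + 6×6 = 120

Ben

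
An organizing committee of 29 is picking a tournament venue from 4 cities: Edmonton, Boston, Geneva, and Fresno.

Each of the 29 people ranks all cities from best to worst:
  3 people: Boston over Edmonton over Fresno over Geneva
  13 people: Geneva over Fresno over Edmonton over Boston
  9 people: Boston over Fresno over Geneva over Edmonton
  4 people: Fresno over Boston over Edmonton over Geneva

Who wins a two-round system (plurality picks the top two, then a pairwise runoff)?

Round 1 first-place votes: Edmonton 0, Boston 12, Geneva 13, Fresno 4. Geneva and Boston advance.
Runoff: Geneva is ranked above Boston on 13 ballots, Boston above Geneva on 16.

Boston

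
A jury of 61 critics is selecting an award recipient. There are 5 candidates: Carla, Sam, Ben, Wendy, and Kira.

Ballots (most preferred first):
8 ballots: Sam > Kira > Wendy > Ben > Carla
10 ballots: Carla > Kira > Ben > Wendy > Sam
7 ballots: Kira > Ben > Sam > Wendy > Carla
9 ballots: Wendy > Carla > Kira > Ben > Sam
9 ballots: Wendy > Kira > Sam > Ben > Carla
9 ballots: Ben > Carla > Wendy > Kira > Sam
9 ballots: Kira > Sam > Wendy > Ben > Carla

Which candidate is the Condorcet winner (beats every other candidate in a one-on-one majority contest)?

Kira

Kira vs Carla: 33–28
Kira vs Sam: 53–8
Kira vs Ben: 52–9
Kira vs Wendy: 34–27
Kira beats every other candidate.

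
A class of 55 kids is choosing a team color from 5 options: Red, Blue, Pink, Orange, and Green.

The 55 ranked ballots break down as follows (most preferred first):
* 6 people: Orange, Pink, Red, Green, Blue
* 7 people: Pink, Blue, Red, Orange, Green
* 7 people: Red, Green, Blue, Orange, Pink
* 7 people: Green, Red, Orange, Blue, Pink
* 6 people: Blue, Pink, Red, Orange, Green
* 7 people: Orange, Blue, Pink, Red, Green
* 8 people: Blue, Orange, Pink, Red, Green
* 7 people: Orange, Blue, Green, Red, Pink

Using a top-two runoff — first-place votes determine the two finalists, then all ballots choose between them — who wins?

Blue

Round 1 first-place votes: Red 7, Blue 14, Pink 7, Orange 20, Green 7. Orange and Blue advance.
Runoff: Orange is ranked above Blue on 27 ballots, Blue above Orange on 28.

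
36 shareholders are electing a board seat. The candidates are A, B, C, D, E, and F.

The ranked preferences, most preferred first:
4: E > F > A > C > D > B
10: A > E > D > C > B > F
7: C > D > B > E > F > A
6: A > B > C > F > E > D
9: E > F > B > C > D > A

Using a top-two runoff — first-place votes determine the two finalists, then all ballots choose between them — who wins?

E

Round 1 first-place votes: A 16, B 0, C 7, D 0, E 13, F 0. A and E advance.
Runoff: A is ranked above E on 16 ballots, E above A on 20.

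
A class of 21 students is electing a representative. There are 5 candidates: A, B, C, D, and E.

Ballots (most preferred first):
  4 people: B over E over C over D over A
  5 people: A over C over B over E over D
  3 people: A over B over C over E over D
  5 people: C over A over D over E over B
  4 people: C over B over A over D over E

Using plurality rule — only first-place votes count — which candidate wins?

First-place votes: A 8, B 4, C 9, D 0, E 0.

C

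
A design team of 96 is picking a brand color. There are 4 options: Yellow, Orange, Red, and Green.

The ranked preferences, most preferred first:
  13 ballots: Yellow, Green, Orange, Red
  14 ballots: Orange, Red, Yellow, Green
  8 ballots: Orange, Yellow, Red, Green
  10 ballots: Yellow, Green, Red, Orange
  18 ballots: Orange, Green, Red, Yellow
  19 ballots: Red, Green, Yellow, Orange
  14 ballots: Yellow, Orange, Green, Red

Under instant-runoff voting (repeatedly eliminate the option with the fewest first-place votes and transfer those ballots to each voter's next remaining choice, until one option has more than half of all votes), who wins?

Yellow

Round 1: Yellow 37, Orange 40, Red 19, Green 0. Green eliminated.
Round 2: Yellow 37, Orange 40, Red 19. Red eliminated.
Round 3: Yellow 56, Orange 40. Yellow has a majority (≥49).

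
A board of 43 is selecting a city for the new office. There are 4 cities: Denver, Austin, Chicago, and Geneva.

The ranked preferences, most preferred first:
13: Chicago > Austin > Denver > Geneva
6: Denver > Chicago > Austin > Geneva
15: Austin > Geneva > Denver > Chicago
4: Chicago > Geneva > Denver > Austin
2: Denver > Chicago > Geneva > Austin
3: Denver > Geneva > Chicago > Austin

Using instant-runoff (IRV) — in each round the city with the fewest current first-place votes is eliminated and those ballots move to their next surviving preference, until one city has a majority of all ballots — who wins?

Chicago

Round 1: Denver 11, Austin 15, Chicago 17, Geneva 0. Geneva eliminated.
Round 2: Denver 11, Austin 15, Chicago 17. Denver eliminated.
Round 3: Austin 15, Chicago 28. Chicago has a majority (≥22).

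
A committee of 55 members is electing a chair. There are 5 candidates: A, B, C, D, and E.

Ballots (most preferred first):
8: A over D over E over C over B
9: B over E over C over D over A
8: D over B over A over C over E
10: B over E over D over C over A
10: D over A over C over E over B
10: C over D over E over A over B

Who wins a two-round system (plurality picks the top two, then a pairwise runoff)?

D

Round 1 first-place votes: A 8, B 19, C 10, D 18, E 0. B and D advance.
Runoff: B is ranked above D on 19 ballots, D above B on 36.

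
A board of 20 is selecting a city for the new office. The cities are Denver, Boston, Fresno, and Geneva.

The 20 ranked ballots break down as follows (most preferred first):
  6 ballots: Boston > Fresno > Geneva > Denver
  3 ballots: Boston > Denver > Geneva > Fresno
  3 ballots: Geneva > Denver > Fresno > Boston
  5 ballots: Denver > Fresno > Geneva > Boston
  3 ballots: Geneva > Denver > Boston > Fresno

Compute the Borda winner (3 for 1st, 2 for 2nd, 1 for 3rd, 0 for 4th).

Denver: 6×0 + 3×2 + 3×2 + 5×3 + 3×2 = 33
Boston: 6×3 + 3×3 + 3×0 + 5×0 + 3×1 = 30
Fresno: 6×2 + 3×0 + 3×1 + 5×2 + 3×0 = 25
Geneva: 6×1 + 3×1 + 3×3 + 5×1 + 3×3 = 32

Denver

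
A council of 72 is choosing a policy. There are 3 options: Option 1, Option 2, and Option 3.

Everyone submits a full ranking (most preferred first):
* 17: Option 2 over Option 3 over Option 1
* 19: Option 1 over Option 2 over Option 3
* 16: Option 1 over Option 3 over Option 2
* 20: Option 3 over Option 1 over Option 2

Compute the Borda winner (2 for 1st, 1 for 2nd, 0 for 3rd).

Option 1

Option 1: 17×0 + 19×2 + 16×2 + 20×1 = 90
Option 2: 17×2 + 19×1 + 16×0 + 20×0 = 53
Option 3: 17×1 + 19×0 + 16×1 + 20×2 = 73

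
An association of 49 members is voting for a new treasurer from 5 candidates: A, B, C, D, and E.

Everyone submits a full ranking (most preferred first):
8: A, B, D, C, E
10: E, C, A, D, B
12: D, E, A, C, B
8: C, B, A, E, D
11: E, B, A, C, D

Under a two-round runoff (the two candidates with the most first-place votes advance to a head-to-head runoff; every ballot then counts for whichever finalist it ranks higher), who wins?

Round 1 first-place votes: A 8, B 0, C 8, D 12, E 21. E and D advance.
Runoff: E is ranked above D on 29 ballots, D above E on 20.

E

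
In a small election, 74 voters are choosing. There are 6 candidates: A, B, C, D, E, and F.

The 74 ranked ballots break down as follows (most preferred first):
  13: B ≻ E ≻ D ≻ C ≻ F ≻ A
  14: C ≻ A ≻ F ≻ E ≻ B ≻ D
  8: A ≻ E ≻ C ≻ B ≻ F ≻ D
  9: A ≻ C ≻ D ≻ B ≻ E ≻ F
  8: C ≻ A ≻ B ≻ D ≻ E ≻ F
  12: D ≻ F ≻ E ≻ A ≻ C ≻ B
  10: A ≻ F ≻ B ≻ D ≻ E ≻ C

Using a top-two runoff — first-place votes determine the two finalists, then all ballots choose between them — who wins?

A

Round 1 first-place votes: A 27, B 13, C 22, D 12, E 0, F 0. A and C advance.
Runoff: A is ranked above C on 39 ballots, C above A on 35.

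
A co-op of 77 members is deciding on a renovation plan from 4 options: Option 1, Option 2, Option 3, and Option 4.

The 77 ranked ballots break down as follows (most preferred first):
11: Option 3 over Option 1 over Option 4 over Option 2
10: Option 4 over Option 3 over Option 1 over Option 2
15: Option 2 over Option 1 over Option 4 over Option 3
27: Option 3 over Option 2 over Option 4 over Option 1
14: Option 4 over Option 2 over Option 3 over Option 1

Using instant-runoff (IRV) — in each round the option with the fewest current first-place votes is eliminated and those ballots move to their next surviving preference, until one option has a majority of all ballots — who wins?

Round 1: Option 1 0, Option 2 15, Option 3 38, Option 4 24. Option 1 eliminated.
Round 2: Option 2 15, Option 3 38, Option 4 24. Option 2 eliminated.
Round 3: Option 3 38, Option 4 39. Option 4 has a majority (≥39).

Option 4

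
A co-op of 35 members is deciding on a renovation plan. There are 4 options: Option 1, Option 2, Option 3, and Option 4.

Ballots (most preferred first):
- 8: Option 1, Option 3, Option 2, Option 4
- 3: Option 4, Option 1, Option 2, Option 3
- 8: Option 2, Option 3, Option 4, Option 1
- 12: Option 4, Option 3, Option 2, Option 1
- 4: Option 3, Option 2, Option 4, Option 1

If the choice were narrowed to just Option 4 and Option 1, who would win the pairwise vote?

Option 4

Option 4 is ranked above Option 1 on 27 ballots; Option 1 above Option 4 on 8.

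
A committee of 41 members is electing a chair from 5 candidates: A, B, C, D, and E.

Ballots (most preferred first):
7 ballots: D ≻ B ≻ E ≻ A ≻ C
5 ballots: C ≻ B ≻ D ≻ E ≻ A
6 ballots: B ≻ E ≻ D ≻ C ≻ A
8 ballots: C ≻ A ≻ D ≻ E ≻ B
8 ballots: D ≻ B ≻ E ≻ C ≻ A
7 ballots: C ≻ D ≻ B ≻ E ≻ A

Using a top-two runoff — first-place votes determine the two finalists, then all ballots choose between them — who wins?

Round 1 first-place votes: A 0, B 6, C 20, D 15, E 0. C and D advance.
Runoff: C is ranked above D on 20 ballots, D above C on 21.

D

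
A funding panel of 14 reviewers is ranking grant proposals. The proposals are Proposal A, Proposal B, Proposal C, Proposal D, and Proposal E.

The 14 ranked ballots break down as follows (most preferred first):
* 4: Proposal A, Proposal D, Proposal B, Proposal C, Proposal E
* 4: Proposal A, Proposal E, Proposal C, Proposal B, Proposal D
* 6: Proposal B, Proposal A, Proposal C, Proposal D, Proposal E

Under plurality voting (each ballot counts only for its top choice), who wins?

First-place votes: Proposal A 8, Proposal B 6, Proposal C 0, Proposal D 0, Proposal E 0.

Proposal A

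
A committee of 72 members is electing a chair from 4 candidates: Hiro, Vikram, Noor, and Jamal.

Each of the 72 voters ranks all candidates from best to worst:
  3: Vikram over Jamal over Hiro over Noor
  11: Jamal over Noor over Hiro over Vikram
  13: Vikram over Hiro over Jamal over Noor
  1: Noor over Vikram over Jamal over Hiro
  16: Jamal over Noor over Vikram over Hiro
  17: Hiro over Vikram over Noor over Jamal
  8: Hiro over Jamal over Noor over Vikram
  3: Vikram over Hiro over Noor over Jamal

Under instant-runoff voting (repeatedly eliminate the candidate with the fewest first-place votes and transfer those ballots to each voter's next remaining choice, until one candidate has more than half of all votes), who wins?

Hiro

Round 1: Hiro 25, Vikram 19, Noor 1, Jamal 27. Noor eliminated.
Round 2: Hiro 25, Vikram 20, Jamal 27. Vikram eliminated.
Round 3: Hiro 41, Jamal 31. Hiro has a majority (≥37).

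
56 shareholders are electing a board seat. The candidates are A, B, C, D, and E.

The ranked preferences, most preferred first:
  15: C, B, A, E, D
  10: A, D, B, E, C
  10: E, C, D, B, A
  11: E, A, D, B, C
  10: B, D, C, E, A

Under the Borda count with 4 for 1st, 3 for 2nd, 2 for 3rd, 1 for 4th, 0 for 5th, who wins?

B

A: 15×2 + 10×4 + 10×0 + 11×3 + 10×0 = 103
B: 15×3 + 10×2 + 10×1 + 11×1 + 10×4 = 126
C: 15×4 + 10×0 + 10×3 + 11×0 + 10×2 = 110
D: 15×0 + 10×3 + 10×2 + 11×2 + 10×3 = 102
E: 15×1 + 10×1 + 10×4 + 11×4 + 10×1 = 119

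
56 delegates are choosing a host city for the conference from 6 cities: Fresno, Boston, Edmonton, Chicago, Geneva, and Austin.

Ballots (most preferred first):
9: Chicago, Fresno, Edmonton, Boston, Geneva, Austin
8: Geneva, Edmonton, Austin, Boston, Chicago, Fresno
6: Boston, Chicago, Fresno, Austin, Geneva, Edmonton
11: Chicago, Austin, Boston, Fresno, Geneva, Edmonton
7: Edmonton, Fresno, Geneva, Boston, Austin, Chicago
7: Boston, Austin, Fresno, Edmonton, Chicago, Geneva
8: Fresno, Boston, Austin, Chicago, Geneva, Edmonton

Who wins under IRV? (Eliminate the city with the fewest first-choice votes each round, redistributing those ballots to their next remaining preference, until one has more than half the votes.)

Boston

Round 1: Fresno 8, Boston 13, Edmonton 7, Chicago 20, Geneva 8, Austin 0. Austin eliminated.
Round 2: Fresno 8, Boston 13, Edmonton 7, Chicago 20, Geneva 8. Edmonton eliminated.
Round 3: Fresno 15, Boston 13, Chicago 20, Geneva 8. Geneva eliminated.
Round 4: Fresno 15, Boston 21, Chicago 20. Fresno eliminated.
Round 5: Boston 36, Chicago 20. Boston has a majority (≥29).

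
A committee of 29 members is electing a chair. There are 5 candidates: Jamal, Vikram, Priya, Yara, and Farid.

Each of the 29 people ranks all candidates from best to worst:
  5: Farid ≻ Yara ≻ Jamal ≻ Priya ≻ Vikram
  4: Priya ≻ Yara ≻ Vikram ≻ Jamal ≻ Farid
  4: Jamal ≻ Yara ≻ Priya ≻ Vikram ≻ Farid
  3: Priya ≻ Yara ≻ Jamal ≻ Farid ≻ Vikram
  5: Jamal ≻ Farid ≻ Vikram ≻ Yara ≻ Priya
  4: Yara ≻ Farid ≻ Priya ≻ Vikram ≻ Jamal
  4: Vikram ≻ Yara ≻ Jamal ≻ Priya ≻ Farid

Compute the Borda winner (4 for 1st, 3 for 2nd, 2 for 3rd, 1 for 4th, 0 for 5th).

Jamal: 5×2 + 4×1 + 4×4 + 3×2 + 5×4 + 4×0 + 4×2 = 64
Vikram: 5×0 + 4×2 + 4×1 + 3×0 + 5×2 + 4×1 + 4×4 = 42
Priya: 5×1 + 4×4 + 4×2 + 3×4 + 5×0 + 4×2 + 4×1 = 53
Yara: 5×3 + 4×3 + 4×3 + 3×3 + 5×1 + 4×4 + 4×3 = 81
Farid: 5×4 + 4×0 + 4×0 + 3×1 + 5×3 + 4×3 + 4×0 = 50

Yara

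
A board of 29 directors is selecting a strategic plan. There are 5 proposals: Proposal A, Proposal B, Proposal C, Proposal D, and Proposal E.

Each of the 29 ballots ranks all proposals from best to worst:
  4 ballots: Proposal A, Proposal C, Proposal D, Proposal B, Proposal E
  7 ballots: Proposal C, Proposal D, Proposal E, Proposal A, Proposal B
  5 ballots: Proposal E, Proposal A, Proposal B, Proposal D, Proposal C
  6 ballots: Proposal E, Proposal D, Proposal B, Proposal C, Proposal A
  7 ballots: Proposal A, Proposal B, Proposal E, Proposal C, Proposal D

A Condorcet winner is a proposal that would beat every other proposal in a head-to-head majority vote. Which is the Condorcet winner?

Proposal E

Proposal E vs Proposal A: 18–11
Proposal E vs Proposal B: 18–11
Proposal E vs Proposal C: 18–11
Proposal E vs Proposal D: 18–11
Proposal E beats every other proposal.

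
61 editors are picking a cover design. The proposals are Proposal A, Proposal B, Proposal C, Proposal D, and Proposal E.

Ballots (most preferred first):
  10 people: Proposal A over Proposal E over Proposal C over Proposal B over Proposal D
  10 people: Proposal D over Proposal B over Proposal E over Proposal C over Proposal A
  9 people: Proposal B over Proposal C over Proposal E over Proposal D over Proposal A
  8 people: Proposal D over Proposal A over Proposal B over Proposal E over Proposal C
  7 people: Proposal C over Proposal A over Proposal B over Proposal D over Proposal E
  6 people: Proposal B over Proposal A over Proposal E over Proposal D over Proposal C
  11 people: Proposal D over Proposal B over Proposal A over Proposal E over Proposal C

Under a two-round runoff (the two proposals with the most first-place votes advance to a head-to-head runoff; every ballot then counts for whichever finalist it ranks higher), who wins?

Round 1 first-place votes: Proposal A 10, Proposal B 15, Proposal C 7, Proposal D 29, Proposal E 0. Proposal D and Proposal B advance.
Runoff: Proposal D is ranked above Proposal B on 29 ballots, Proposal B above Proposal D on 32.

Proposal B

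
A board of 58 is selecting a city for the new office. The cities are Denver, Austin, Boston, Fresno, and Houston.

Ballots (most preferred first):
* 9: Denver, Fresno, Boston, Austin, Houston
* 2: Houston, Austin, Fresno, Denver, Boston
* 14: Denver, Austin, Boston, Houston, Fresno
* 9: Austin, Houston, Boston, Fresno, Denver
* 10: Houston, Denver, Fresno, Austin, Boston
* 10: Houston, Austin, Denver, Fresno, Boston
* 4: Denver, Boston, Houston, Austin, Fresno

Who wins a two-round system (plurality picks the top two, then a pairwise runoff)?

Round 1 first-place votes: Denver 27, Austin 9, Boston 0, Fresno 0, Houston 22. Denver and Houston advance.
Runoff: Denver is ranked above Houston on 27 ballots, Houston above Denver on 31.

Houston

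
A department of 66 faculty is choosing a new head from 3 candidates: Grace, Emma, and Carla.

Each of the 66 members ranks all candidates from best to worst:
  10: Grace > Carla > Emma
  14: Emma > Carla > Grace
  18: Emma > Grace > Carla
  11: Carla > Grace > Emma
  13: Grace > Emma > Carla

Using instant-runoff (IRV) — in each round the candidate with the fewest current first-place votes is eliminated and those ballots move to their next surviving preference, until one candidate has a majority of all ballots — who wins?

Round 1: Grace 23, Emma 32, Carla 11. Carla eliminated.
Round 2: Grace 34, Emma 32. Grace has a majority (≥34).

Grace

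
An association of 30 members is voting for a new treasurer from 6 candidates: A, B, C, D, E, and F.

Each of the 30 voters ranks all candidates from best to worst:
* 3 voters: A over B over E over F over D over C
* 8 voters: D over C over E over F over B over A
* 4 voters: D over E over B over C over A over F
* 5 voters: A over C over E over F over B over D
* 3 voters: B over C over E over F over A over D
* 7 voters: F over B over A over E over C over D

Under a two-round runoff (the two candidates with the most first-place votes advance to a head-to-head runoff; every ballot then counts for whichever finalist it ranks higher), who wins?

Round 1 first-place votes: A 8, B 3, C 0, D 12, E 0, F 7. D and A advance.
Runoff: D is ranked above A on 12 ballots, A above D on 18.

A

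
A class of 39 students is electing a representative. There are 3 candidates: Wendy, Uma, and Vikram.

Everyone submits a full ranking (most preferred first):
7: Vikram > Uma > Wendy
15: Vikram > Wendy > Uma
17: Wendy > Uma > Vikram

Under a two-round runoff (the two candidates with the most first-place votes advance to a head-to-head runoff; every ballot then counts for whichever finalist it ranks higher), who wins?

Vikram

Round 1 first-place votes: Wendy 17, Uma 0, Vikram 22. Vikram and Wendy advance.
Runoff: Vikram is ranked above Wendy on 22 ballots, Wendy above Vikram on 17.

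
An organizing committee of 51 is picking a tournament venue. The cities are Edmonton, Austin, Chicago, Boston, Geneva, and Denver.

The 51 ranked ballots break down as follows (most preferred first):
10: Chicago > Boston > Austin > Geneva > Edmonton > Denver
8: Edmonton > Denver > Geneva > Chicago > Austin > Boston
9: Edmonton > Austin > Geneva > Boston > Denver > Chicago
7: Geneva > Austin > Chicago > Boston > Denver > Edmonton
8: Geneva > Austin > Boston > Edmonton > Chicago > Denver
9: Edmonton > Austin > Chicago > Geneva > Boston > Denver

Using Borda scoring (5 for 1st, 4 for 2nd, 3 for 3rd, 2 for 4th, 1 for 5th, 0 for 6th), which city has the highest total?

Austin

Edmonton: 10×1 + 8×5 + 9×5 + 7×0 + 8×2 + 9×5 = 156
Austin: 10×3 + 8×1 + 9×4 + 7×4 + 8×4 + 9×4 = 170
Chicago: 10×5 + 8×2 + 9×0 + 7×3 + 8×1 + 9×3 = 122
Boston: 10×4 + 8×0 + 9×2 + 7×2 + 8×3 + 9×1 = 105
Geneva: 10×2 + 8×3 + 9×3 + 7×5 + 8×5 + 9×2 = 164
Denver: 10×0 + 8×4 + 9×1 + 7×1 + 8×0 + 9×0 = 48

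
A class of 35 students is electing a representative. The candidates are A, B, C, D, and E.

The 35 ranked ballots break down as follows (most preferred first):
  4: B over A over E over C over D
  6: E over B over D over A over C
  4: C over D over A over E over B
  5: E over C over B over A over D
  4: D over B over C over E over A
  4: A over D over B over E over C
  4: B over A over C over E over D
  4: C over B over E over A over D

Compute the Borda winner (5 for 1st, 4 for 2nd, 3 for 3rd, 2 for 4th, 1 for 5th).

B

A: 4×4 + 6×2 + 4×3 + 5×2 + 4×1 + 4×5 + 4×4 + 4×2 = 98
B: 4×5 + 6×4 + 4×1 + 5×3 + 4×4 + 4×3 + 4×5 + 4×4 = 127
C: 4×2 + 6×1 + 4×5 + 5×4 + 4×3 + 4×1 + 4×3 + 4×5 = 102
D: 4×1 + 6×3 + 4×4 + 5×1 + 4×5 + 4×4 + 4×1 + 4×1 = 87
E: 4×3 + 6×5 + 4×2 + 5×5 + 4×2 + 4×2 + 4×2 + 4×3 = 111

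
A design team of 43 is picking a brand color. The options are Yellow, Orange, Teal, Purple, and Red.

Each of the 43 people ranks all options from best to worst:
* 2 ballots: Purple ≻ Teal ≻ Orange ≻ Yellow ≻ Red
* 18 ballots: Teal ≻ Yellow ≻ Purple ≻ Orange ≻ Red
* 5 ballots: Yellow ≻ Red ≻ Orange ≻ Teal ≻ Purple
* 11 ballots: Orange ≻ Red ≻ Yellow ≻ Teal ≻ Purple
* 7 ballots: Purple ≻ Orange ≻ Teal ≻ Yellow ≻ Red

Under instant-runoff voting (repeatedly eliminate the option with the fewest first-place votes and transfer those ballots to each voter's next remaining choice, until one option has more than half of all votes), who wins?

Orange

Round 1: Yellow 5, Orange 11, Teal 18, Purple 9, Red 0. Red eliminated.
Round 2: Yellow 5, Orange 11, Teal 18, Purple 9. Yellow eliminated.
Round 3: Orange 16, Teal 18, Purple 9. Purple eliminated.
Round 4: Orange 23, Teal 20. Orange has a majority (≥22).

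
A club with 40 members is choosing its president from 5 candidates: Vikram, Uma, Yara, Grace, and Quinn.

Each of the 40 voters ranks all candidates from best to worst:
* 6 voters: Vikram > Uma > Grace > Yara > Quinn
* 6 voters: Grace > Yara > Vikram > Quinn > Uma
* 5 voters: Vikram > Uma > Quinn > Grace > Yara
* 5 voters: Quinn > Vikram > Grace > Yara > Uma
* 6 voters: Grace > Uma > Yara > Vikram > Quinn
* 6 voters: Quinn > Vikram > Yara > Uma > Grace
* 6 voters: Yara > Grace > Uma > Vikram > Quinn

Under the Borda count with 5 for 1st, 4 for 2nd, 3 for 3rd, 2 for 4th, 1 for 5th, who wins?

Vikram

Vikram: 6×5 + 6×3 + 5×5 + 5×4 + 6×2 + 6×4 + 6×2 = 141
Uma: 6×4 + 6×1 + 5×4 + 5×1 + 6×4 + 6×2 + 6×3 = 109
Yara: 6×2 + 6×4 + 5×1 + 5×2 + 6×3 + 6×3 + 6×5 = 117
Grace: 6×3 + 6×5 + 5×2 + 5×3 + 6×5 + 6×1 + 6×4 = 133
Quinn: 6×1 + 6×2 + 5×3 + 5×5 + 6×1 + 6×5 + 6×1 = 100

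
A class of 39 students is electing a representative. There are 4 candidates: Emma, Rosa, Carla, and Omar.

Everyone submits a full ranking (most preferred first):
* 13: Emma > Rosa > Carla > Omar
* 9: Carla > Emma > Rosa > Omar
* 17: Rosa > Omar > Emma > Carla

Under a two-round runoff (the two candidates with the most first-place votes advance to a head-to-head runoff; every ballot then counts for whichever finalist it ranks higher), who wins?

Emma

Round 1 first-place votes: Emma 13, Rosa 17, Carla 9, Omar 0. Rosa and Emma advance.
Runoff: Rosa is ranked above Emma on 17 ballots, Emma above Rosa on 22.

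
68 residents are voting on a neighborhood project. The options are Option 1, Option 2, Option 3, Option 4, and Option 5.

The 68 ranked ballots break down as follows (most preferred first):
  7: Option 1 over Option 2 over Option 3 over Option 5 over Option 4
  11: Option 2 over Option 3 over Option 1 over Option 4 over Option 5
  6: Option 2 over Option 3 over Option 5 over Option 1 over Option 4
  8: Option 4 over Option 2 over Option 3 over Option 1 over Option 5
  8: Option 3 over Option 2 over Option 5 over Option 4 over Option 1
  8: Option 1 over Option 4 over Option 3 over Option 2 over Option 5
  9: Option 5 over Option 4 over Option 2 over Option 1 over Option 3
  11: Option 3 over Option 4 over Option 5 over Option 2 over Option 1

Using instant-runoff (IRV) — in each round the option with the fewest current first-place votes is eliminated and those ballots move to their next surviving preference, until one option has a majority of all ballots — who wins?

Option 2

Round 1: Option 1 15, Option 2 17, Option 3 19, Option 4 8, Option 5 9. Option 4 eliminated.
Round 2: Option 1 15, Option 2 25, Option 3 19, Option 5 9. Option 5 eliminated.
Round 3: Option 1 15, Option 2 34, Option 3 19. Option 1 eliminated.
Round 4: Option 2 41, Option 3 27. Option 2 has a majority (≥35).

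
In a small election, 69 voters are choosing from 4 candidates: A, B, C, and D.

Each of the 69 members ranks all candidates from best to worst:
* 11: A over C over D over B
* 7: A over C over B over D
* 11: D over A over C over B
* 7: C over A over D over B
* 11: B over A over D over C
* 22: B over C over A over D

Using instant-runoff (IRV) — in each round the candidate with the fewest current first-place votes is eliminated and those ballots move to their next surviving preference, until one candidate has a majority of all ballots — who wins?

A

Round 1: A 18, B 33, C 7, D 11. C eliminated.
Round 2: A 25, B 33, D 11. D eliminated.
Round 3: A 36, B 33. A has a majority (≥35).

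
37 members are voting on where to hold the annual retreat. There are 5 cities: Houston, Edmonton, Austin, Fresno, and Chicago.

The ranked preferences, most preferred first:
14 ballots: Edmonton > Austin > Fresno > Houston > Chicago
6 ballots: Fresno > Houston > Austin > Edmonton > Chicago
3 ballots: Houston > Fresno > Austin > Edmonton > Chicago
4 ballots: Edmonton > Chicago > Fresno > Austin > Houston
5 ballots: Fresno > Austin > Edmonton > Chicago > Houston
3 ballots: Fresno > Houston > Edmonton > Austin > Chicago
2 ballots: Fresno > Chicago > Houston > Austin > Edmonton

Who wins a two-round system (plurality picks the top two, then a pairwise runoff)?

Round 1 first-place votes: Houston 3, Edmonton 18, Austin 0, Fresno 16, Chicago 0. Edmonton and Fresno advance.
Runoff: Edmonton is ranked above Fresno on 18 ballots, Fresno above Edmonton on 19.

Fresno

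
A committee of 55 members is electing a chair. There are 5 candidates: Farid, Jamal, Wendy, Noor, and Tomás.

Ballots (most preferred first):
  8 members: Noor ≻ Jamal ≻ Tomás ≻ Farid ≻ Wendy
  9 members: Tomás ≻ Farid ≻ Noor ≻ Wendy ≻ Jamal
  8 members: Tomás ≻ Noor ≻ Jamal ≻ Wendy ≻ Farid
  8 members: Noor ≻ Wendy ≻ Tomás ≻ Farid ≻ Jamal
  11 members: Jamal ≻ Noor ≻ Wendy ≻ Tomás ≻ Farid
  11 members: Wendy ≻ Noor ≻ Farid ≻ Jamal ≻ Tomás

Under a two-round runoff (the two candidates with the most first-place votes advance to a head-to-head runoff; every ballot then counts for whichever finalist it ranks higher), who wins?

Noor

Round 1 first-place votes: Farid 0, Jamal 11, Wendy 11, Noor 16, Tomás 17. Tomás and Noor advance.
Runoff: Tomás is ranked above Noor on 17 ballots, Noor above Tomás on 38.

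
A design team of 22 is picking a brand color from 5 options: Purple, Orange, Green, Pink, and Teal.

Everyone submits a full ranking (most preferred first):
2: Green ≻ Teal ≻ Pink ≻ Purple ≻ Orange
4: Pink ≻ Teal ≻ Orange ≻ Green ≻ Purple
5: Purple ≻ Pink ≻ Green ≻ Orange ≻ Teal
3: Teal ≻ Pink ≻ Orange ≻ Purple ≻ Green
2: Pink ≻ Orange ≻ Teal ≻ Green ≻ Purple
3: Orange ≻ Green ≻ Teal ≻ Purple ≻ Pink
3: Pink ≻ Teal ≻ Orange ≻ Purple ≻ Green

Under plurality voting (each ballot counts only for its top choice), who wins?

First-place votes: Purple 5, Orange 3, Green 2, Pink 9, Teal 3.

Pink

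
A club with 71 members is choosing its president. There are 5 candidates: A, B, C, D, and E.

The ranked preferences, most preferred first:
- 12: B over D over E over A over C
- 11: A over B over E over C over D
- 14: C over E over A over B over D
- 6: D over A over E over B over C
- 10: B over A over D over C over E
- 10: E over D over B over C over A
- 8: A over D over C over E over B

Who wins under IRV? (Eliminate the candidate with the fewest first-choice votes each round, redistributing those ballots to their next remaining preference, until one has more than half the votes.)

A

Round 1: A 19, B 22, C 14, D 6, E 10. D eliminated.
Round 2: A 25, B 22, C 14, E 10. E eliminated.
Round 3: A 25, B 32, C 14. C eliminated.
Round 4: A 39, B 32. A has a majority (≥36).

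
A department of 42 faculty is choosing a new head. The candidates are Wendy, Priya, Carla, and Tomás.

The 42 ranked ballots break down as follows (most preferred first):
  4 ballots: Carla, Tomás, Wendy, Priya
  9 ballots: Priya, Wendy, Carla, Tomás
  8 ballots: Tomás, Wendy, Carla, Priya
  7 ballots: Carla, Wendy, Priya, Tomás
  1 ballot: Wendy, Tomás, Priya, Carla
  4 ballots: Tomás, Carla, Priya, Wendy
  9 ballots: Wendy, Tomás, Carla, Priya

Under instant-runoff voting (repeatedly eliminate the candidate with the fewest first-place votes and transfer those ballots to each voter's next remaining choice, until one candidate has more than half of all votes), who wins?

Wendy

Round 1: Wendy 10, Priya 9, Carla 11, Tomás 12. Priya eliminated.
Round 2: Wendy 19, Carla 11, Tomás 12. Carla eliminated.
Round 3: Wendy 26, Tomás 16. Wendy has a majority (≥22).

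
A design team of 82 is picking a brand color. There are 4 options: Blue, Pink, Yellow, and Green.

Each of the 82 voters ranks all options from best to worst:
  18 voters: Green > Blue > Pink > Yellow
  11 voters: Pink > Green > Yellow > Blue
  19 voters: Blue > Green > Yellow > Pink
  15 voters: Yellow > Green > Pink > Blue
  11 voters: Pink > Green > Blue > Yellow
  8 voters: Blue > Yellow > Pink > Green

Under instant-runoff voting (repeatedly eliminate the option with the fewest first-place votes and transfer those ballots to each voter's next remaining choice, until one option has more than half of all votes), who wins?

Round 1: Blue 27, Pink 22, Yellow 15, Green 18. Yellow eliminated.
Round 2: Blue 27, Pink 22, Green 33. Pink eliminated.
Round 3: Blue 27, Green 55. Green has a majority (≥42).

Green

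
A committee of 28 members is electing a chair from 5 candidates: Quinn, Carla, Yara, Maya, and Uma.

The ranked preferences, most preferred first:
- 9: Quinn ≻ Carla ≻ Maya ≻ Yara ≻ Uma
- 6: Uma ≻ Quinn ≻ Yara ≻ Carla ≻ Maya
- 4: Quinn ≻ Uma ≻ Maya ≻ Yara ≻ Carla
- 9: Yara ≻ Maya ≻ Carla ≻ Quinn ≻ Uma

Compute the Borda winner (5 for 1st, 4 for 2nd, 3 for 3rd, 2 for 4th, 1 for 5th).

Quinn

Quinn: 9×5 + 6×4 + 4×5 + 9×2 = 107
Carla: 9×4 + 6×2 + 4×1 + 9×3 = 79
Yara: 9×2 + 6×3 + 4×2 + 9×5 = 89
Maya: 9×3 + 6×1 + 4×3 + 9×4 = 81
Uma: 9×1 + 6×5 + 4×4 + 9×1 = 64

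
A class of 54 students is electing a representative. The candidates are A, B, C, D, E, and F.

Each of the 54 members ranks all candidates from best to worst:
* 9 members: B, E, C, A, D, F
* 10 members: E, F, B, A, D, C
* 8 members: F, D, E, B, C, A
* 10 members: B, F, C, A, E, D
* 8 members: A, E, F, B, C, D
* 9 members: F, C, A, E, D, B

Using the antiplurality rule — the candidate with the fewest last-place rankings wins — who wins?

E

Last-place votes: A 8, B 9, C 10, D 18, E 0, F 9.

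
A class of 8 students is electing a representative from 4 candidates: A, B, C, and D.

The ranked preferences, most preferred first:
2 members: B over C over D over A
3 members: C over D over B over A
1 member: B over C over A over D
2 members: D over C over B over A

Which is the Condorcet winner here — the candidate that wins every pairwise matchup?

C

C vs A: 8–0
C vs B: 5–3
C vs D: 6–2
C beats every other candidate.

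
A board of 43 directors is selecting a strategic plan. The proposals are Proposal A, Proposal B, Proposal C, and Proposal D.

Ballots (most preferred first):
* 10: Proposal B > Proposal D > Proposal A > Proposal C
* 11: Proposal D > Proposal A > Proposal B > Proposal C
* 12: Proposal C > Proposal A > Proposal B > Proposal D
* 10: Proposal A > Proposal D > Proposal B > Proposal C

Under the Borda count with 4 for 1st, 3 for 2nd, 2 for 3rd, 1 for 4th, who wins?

Proposal A

Proposal A: 10×2 + 11×3 + 12×3 + 10×4 = 129
Proposal B: 10×4 + 11×2 + 12×2 + 10×2 = 106
Proposal C: 10×1 + 11×1 + 12×4 + 10×1 = 79
Proposal D: 10×3 + 11×4 + 12×1 + 10×3 = 116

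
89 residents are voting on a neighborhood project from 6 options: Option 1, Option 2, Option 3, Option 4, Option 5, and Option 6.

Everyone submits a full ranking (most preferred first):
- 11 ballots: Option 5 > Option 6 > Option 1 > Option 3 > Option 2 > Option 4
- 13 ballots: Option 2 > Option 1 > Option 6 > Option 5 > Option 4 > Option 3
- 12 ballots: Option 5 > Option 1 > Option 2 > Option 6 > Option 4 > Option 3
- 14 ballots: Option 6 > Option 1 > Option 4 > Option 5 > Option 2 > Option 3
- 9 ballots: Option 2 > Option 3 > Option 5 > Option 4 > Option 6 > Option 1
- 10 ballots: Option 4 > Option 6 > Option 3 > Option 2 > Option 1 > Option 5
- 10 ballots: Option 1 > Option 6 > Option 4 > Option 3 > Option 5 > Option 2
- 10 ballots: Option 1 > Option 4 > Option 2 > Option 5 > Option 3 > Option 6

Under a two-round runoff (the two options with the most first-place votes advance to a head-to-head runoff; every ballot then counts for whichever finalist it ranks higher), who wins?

Option 5

Round 1 first-place votes: Option 1 20, Option 2 22, Option 3 0, Option 4 10, Option 5 23, Option 6 14. Option 5 and Option 2 advance.
Runoff: Option 5 is ranked above Option 2 on 47 ballots, Option 2 above Option 5 on 42.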